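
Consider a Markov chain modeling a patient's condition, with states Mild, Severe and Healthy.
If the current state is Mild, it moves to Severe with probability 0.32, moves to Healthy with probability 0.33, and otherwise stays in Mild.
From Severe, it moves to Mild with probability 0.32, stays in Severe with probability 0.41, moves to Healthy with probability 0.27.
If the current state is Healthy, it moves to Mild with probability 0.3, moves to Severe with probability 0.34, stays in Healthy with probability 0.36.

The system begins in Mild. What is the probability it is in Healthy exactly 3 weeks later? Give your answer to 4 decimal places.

0.3183

Propagate the distribution vector 3 weeks from Mild.
After 0 weeks: (1.0000, 0.0000, 0.0000)
After 1 week: (0.3500, 0.3200, 0.3300)
After 2 weeks: (0.3239, 0.3554, 0.3207)
After 3 weeks: (0.3233, 0.3584, 0.3183)
P(in Healthy after 3 weeks) = 0.3183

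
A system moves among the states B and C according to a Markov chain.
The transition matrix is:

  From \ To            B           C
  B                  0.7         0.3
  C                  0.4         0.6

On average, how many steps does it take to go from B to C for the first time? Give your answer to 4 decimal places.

Let t(s) be the expected number of steps to first reach C from state s, with t(C) = 0. Conditioning on the first step:
t(B) = 1 + 0.7·t(B)
Solving: t(B) = 3.3333.
Expected steps from B to C: 3.3333.

3.3333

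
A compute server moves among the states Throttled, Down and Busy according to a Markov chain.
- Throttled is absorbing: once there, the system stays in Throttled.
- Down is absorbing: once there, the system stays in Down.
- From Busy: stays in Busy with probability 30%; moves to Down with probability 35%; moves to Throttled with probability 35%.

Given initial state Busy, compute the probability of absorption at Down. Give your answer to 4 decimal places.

0.5000

Let h(s) be the probability of absorption at Down starting from transient state s. Then h(Down) = 1 and h(Throttled) = 0. By first-step analysis:
h(Busy) = 0.35·0 + 0.35·1 + 0.3·h(Busy)
Solving: h(Busy) = 0.5000.
Starting from Busy, the probability is 0.5000.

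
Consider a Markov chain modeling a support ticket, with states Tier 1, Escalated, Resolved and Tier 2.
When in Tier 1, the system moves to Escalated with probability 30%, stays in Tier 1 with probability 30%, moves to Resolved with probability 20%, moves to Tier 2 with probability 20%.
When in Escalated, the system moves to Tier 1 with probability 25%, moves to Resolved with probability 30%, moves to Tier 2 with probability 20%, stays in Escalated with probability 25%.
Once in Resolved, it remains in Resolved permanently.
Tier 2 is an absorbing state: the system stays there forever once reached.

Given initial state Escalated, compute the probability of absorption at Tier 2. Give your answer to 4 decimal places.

0.4222

Let h(s) be the probability of absorption at Tier 2 starting from transient state s. Then h(Tier 2) = 1 and h(Resolved) = 0. By first-step analysis:
h(Tier 1) = 0.3·h(Tier 1) + 0.3·h(Escalated) + 0.2·0 + 0.2·1
h(Escalated) = 0.25·h(Tier 1) + 0.25·h(Escalated) + 0.3·0 + 0.2·1
Solving: h(Tier 1) = 0.4667, h(Escalated) = 0.4222.
Starting from Escalated, the probability is 0.4222.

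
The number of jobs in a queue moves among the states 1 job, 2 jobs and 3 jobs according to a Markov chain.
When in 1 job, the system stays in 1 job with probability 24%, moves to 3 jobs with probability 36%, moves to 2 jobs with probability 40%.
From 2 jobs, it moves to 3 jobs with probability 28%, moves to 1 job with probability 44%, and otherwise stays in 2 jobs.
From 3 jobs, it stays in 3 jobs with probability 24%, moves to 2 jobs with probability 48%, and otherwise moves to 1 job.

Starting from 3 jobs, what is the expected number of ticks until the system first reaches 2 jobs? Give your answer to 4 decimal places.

Let t(s) be the expected number of ticks to first reach 2 jobs from state s, with t(2 jobs) = 0. Conditioning on the first tick:
t(1 job) = 1 + 0.24·t(1 job) + 0.36·t(3 jobs)
t(3 jobs) = 1 + 0.28·t(1 job) + 0.24·t(3 jobs)
Solving: t(1 job) = 2.3490, t(3 jobs) = 2.1812.
Expected ticks from 3 jobs to 2 jobs: 2.1812.

2.1812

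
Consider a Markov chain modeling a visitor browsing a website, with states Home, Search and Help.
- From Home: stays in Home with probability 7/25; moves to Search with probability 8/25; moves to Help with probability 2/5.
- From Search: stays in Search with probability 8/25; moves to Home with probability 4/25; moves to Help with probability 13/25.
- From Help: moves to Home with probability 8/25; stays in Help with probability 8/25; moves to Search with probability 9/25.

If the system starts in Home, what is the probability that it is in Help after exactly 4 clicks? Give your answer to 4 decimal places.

0.4077

Propagate the distribution vector 4 clicks from Home.
After 0 clicks: (1.0000, 0.0000, 0.0000)
After 1 click: (0.2800, 0.3200, 0.4000)
After 2 clicks: (0.2576, 0.3360, 0.4064)
After 3 clicks: (0.2559, 0.3363, 0.4078)
After 4 clicks: (0.2560, 0.3363, 0.4077)
P(in Help after 4 clicks) = 0.4077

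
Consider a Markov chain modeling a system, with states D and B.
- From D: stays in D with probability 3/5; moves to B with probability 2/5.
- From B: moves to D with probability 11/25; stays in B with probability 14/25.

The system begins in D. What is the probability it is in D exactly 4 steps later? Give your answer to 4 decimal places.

0.5241

Propagate the distribution vector 4 steps from D.
After 0 steps: (1.0000, 0.0000)
After 1 step: (0.6000, 0.4000)
After 2 steps: (0.5360, 0.4640)
After 3 steps: (0.5258, 0.4742)
After 4 steps: (0.5241, 0.4759)
P(in D after 4 steps) = 0.5241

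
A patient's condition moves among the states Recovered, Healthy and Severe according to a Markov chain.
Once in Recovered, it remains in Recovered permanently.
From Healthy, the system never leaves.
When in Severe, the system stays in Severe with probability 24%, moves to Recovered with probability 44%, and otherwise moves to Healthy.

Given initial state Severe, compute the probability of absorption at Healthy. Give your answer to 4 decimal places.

Let h(s) be the probability of absorption at Healthy starting from transient state s. Then h(Healthy) = 1 and h(Recovered) = 0. By first-step analysis:
h(Severe) = 0.44·0 + 0.32·1 + 0.24·h(Severe)
Solving: h(Severe) = 0.4211.
Starting from Severe, the probability is 0.4211.

0.4211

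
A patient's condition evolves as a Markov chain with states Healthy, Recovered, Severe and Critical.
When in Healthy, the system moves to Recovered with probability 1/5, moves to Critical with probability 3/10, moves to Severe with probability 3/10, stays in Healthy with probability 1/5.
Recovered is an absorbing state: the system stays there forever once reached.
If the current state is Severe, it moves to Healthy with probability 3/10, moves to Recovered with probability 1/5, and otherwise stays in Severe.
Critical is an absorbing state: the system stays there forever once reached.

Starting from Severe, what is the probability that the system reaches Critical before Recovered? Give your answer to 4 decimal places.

Let h(s) be the probability of absorption at Critical starting from transient state s. Then h(Critical) = 1 and h(Recovered) = 0. By first-step analysis:
h(Healthy) = 0.2·h(Healthy) + 0.2·0 + 0.3·h(Severe) + 0.3·1
h(Severe) = 0.3·h(Healthy) + 0.2·0 + 0.5·h(Severe)
Solving: h(Healthy) = 0.4839, h(Severe) = 0.2903.
Starting from Severe, the probability is 0.2903.

0.2903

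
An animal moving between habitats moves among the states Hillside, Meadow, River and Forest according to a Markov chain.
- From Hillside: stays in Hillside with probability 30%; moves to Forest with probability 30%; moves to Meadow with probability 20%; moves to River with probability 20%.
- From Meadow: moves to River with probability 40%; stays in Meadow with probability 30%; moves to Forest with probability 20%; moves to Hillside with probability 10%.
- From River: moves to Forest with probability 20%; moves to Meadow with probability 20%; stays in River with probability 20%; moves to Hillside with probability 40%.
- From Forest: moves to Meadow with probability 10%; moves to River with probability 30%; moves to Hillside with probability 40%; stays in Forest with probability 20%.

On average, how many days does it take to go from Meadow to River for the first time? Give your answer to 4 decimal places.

Let t(s) be the expected number of days to first reach River from state s, with t(River) = 0. Conditioning on the first day:
t(Hillside) = 1 + 0.3·t(Hillside) + 0.2·t(Meadow) + 0.3·t(Forest)
t(Meadow) = 1 + 0.1·t(Hillside) + 0.3·t(Meadow) + 0.2·t(Forest)
t(Forest) = 1 + 0.4·t(Hillside) + 0.1·t(Meadow) + 0.2·t(Forest)
Solving: t(Hillside) = 3.7838, t(Meadow) = 2.9730, t(Forest) = 3.5135.
Expected days from Meadow to River: 2.9730.

2.9730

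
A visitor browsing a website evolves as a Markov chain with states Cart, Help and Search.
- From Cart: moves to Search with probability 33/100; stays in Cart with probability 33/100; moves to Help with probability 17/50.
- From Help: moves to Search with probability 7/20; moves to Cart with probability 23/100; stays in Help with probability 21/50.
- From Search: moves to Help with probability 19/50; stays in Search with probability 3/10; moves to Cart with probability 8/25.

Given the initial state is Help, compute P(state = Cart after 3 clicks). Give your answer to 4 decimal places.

0.2880

Propagate the distribution vector 3 clicks from Help.
After 0 clicks: (0.0000, 1.0000, 0.0000)
After 1 click: (0.2300, 0.4200, 0.3500)
After 2 clicks: (0.2845, 0.3876, 0.3279)
After 3 clicks: (0.2880, 0.3841, 0.3279)
P(in Cart after 3 clicks) = 0.2880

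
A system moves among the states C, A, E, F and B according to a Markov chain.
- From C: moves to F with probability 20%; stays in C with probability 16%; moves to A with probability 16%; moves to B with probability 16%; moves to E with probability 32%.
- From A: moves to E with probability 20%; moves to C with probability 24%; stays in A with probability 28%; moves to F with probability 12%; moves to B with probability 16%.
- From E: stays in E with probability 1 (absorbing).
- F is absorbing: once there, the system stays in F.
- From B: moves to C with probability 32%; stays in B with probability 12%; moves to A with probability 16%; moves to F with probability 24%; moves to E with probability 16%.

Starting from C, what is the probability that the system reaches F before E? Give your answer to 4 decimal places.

0.4119

Let h(s) be the probability of absorption at F starting from transient state s. Then h(F) = 1 and h(E) = 0. By first-step analysis:
h(C) = 0.16·h(C) + 0.16·h(A) + 0.32·0 + 0.2·1 + 0.16·h(B)
h(A) = 0.24·h(C) + 0.28·h(A) + 0.2·0 + 0.12·1 + 0.16·h(B)
h(B) = 0.32·h(C) + 0.16·h(A) + 0.16·0 + 0.24·1 + 0.12·h(B)
Solving: h(C) = 0.4119, h(A) = 0.4146, h(B) = 0.4979.
Starting from C, the probability is 0.4119.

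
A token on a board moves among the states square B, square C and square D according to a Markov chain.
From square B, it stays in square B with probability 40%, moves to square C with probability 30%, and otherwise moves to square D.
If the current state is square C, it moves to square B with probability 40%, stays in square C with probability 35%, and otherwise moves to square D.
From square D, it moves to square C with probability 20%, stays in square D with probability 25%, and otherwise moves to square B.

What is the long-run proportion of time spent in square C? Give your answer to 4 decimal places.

0.2872

Let the stationary distribution be π with π = πP and π_1 + π_2 + π_3 = 1.
π_1 = 0.4·π_1 + 0.4·π_2 + 0.55·π_3
π_2 = 0.3·π_1 + 0.35·π_2 + 0.2·π_3
Solving with the normalization constraint gives π = (0.4408, 0.2872, 0.2720).
So the stationary probability of square C is 0.2872.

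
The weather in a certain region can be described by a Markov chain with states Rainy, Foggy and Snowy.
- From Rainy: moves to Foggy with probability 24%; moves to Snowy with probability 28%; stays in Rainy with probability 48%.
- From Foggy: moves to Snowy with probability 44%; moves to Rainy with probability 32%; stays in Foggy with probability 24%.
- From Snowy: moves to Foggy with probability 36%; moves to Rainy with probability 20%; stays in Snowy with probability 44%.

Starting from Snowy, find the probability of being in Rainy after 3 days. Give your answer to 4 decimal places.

0.3189

Propagate the distribution vector 3 days from Snowy.
After 0 days: (0.0000, 0.0000, 1.0000)
After 1 day: (0.2000, 0.3600, 0.4400)
After 2 days: (0.2992, 0.2928, 0.4080)
After 3 days: (0.3189, 0.2890, 0.3921)
P(in Rainy after 3 days) = 0.3189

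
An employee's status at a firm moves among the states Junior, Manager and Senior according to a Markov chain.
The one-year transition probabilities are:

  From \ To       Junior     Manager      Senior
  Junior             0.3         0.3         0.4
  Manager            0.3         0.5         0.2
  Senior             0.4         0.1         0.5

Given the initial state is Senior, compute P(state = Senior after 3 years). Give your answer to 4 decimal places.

0.3990

Propagate the distribution vector 3 years from Senior.
After 0 years: (0.0000, 0.0000, 1.0000)
After 1 year: (0.4000, 0.1000, 0.5000)
After 2 years: (0.3500, 0.2200, 0.4300)
After 3 years: (0.3430, 0.2580, 0.3990)
P(in Senior after 3 years) = 0.3990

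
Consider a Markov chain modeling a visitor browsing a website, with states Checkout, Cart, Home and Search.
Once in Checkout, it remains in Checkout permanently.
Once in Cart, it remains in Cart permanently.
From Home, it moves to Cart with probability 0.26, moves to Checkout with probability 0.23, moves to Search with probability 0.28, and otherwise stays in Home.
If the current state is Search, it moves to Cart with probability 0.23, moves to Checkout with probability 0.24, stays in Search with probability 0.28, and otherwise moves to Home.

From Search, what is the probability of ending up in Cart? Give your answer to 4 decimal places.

Let h(s) be the probability of absorption at Cart starting from transient state s. Then h(Cart) = 1 and h(Checkout) = 0. By first-step analysis:
h(Home) = 0.23·0 + 0.26·1 + 0.23·h(Home) + 0.28·h(Search)
h(Search) = 0.24·0 + 0.23·1 + 0.25·h(Home) + 0.28·h(Search)
Solving: h(Home) = 0.5194, h(Search) = 0.4998.
Starting from Search, the probability is 0.4998.

0.4998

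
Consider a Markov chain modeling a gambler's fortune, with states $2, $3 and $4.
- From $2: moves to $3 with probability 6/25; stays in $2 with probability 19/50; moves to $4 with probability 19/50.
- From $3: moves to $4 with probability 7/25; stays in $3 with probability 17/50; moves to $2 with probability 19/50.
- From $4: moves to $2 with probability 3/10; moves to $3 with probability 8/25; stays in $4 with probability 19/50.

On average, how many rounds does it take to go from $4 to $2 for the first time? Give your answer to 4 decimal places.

Let t(s) be the expected number of rounds to first reach $2 from state s, with t($2) = 0. Conditioning on the first round:
t($3) = 1 + 0.34·t($3) + 0.28·t($4)
t($4) = 1 + 0.32·t($3) + 0.38·t($4)
Solving: t($3) = 2.8160, t($4) = 3.0663.
Expected rounds from $4 to $2: 3.0663.

3.0663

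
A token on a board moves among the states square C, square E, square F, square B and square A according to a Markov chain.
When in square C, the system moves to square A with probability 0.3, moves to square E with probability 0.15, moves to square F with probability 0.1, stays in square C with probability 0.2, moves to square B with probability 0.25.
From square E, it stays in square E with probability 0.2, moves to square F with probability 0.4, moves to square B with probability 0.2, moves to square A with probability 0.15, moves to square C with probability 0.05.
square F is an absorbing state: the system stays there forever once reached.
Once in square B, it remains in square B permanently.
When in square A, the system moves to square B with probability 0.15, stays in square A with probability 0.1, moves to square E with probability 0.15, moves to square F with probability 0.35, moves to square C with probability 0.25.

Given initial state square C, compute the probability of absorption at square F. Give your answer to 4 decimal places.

Let h(s) be the probability of absorption at square F starting from transient state s. Then h(square F) = 1 and h(square B) = 0. By first-step analysis:
h(square C) = 0.2·h(square C) + 0.15·h(square E) + 0.1·1 + 0.25·0 + 0.3·h(square A)
h(square E) = 0.05·h(square C) + 0.2·h(square E) + 0.4·1 + 0.2·0 + 0.15·h(square A)
h(square A) = 0.25·h(square C) + 0.15·h(square E) + 0.35·1 + 0.15·0 + 0.1·h(square A)
Solving: h(square C) = 0.4833, h(square E) = 0.6486, h(square A) = 0.6312.
Starting from square C, the probability is 0.4833.

0.4833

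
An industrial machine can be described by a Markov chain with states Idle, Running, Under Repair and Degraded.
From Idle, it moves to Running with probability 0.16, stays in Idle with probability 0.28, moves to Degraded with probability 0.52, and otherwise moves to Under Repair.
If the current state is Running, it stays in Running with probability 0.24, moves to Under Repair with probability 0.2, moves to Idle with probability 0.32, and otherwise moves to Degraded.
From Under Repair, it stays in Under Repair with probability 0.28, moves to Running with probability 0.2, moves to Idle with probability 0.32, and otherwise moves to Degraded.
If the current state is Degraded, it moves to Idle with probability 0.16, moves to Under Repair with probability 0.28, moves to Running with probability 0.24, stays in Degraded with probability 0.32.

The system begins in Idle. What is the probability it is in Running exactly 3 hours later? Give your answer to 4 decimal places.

0.2140

Propagate the distribution vector 3 hours from Idle.
After 0 hours: (1.0000, 0.0000, 0.0000, 0.0000)
After 1 hour: (0.2800, 0.1600, 0.0400, 0.5200)
After 2 hours: (0.2256, 0.2160, 0.2000, 0.3584)
After 3 hours: (0.2536, 0.2140, 0.2086, 0.3238)
P(in Running after 3 hours) = 0.2140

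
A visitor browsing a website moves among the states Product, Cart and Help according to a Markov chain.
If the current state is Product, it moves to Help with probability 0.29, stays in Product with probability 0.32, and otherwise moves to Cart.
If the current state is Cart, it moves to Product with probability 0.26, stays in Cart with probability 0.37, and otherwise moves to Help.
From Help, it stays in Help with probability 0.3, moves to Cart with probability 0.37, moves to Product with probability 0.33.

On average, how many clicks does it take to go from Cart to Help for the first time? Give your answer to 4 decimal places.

2.8746

Let t(s) be the expected number of clicks to first reach Help from state s, with t(Help) = 0. Conditioning on the first click:
t(Product) = 1 + 0.32·t(Product) + 0.39·t(Cart)
t(Cart) = 1 + 0.26·t(Product) + 0.37·t(Cart)
Solving: t(Product) = 3.1193, t(Cart) = 2.8746.
Expected clicks from Cart to Help: 2.8746.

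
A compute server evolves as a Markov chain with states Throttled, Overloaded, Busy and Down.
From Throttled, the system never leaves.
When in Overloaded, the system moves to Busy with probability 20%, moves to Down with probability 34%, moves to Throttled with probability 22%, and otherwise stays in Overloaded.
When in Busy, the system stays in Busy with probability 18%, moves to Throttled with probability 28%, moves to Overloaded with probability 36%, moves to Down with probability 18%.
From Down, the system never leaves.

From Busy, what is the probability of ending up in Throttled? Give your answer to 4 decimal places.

0.5298

Let h(s) be the probability of absorption at Throttled starting from transient state s. Then h(Throttled) = 1 and h(Down) = 0. By first-step analysis:
h(Overloaded) = 0.22·1 + 0.24·h(Overloaded) + 0.2·h(Busy) + 0.34·0
h(Busy) = 0.28·1 + 0.36·h(Overloaded) + 0.18·h(Busy) + 0.18·0
Solving: h(Overloaded) = 0.4289, h(Busy) = 0.5298.
Starting from Busy, the probability is 0.5298.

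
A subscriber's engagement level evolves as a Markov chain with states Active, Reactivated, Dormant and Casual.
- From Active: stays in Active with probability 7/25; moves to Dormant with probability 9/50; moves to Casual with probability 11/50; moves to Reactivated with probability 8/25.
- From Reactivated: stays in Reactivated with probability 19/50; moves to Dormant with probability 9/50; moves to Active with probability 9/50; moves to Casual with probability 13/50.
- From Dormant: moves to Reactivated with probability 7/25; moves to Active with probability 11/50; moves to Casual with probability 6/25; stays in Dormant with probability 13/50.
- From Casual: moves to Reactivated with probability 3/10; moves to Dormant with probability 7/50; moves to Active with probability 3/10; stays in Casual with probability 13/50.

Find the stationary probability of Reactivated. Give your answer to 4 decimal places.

Let the stationary distribution be π with π = πP and π_1 + π_2 + π_3 + π_4 = 1.
π_1 = 0.28·π_1 + 0.18·π_2 + 0.22·π_3 + 0.3·π_4
π_2 = 0.32·π_1 + 0.38·π_2 + 0.28·π_3 + 0.3·π_4
π_3 = 0.18·π_1 + 0.18·π_2 + 0.26·π_3 + 0.14·π_4
Solving with the normalization constraint gives π = (0.2411, 0.3273, 0.1849, 0.2467).
So the stationary probability of Reactivated is 0.3273.

0.3273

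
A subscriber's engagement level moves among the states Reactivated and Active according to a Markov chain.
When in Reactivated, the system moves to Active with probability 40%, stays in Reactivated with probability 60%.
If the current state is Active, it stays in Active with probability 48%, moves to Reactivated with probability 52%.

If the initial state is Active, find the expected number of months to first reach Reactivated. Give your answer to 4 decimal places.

Let t(s) be the expected number of months to first reach Reactivated from state s, with t(Reactivated) = 0. Conditioning on the first month:
t(Active) = 1 + 0.48·t(Active)
Solving: t(Active) = 1.9231.
Expected months from Active to Reactivated: 1.9231.

1.9231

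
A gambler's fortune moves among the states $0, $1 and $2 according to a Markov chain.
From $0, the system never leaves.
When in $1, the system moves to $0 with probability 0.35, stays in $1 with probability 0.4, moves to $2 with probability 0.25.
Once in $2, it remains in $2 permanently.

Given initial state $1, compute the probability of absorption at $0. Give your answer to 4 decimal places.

0.5833

Let h(s) be the probability of absorption at $0 starting from transient state s. Then h($0) = 1 and h($2) = 0. By first-step analysis:
h($1) = 0.35·1 + 0.4·h($1) + 0.25·0
Solving: h($1) = 0.5833.
Starting from $1, the probability is 0.5833.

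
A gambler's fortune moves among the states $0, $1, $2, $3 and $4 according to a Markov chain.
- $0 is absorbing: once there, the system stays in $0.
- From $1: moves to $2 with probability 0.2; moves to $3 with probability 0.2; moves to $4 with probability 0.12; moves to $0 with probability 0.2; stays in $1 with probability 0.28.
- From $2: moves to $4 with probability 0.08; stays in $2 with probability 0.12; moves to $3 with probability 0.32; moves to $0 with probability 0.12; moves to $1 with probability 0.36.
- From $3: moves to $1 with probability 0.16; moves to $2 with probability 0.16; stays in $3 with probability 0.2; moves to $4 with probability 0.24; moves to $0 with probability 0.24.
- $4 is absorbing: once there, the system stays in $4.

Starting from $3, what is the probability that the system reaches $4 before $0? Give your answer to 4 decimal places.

Let h(s) be the probability of absorption at $4 starting from transient state s. Then h($4) = 1 and h($0) = 0. By first-step analysis:
h($1) = 0.2·0 + 0.28·h($1) + 0.2·h($2) + 0.2·h($3) + 0.12·1
h($2) = 0.12·0 + 0.36·h($1) + 0.12·h($2) + 0.32·h($3) + 0.08·1
h($3) = 0.24·0 + 0.16·h($1) + 0.16·h($2) + 0.2·h($3) + 0.24·1
Solving: h($1) = 0.4174, h($2) = 0.4326, h($3) = 0.4700.
Starting from $3, the probability is 0.4700.

0.4700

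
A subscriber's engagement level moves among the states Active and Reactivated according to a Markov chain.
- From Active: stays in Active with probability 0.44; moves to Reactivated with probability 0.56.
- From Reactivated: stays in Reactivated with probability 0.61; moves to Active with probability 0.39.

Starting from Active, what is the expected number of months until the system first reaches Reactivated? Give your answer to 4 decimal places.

Let t(s) be the expected number of months to first reach Reactivated from state s, with t(Reactivated) = 0. Conditioning on the first month:
t(Active) = 1 + 0.44·t(Active)
Solving: t(Active) = 1.7857.
Expected months from Active to Reactivated: 1.7857.

1.7857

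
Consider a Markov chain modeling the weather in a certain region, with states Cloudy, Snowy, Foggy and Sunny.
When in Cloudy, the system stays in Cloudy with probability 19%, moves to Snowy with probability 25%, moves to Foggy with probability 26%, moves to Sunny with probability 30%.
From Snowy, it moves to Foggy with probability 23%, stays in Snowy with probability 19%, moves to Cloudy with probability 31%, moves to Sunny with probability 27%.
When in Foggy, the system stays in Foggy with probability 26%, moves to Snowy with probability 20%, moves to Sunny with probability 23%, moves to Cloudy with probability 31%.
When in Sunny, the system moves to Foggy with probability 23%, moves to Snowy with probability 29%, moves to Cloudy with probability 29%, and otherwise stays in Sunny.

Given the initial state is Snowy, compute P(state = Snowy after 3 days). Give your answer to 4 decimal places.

0.2334

Propagate the distribution vector 3 days from Snowy.
After 0 days: (0.0000, 1.0000, 0.0000, 0.0000)
After 1 day: (0.3100, 0.1900, 0.2300, 0.2700)
After 2 days: (0.2674, 0.2379, 0.2462, 0.2485)
After 3 days: (0.2729, 0.2334, 0.2454, 0.2483)
P(in Snowy after 3 days) = 0.2334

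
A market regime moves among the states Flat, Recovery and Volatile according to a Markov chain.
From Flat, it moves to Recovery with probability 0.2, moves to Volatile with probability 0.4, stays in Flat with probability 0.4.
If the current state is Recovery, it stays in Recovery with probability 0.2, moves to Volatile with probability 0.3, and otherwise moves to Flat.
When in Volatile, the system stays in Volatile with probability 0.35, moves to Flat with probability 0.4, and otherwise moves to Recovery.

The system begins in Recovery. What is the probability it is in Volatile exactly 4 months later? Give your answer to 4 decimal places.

Propagate the distribution vector 4 months from Recovery.
After 0 months: (0.0000, 1.0000, 0.0000)
After 1 month: (0.5000, 0.2000, 0.3000)
After 2 months: (0.4200, 0.2150, 0.3650)
After 3 months: (0.4215, 0.2183, 0.3603)
After 4 months: (0.4218, 0.2180, 0.3602)
P(in Volatile after 4 months) = 0.3602

0.3602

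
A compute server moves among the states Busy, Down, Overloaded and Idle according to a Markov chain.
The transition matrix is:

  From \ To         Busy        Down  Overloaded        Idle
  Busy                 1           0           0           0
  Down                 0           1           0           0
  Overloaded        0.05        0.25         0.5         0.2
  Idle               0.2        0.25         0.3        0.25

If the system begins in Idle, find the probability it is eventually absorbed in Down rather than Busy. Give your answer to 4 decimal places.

0.6349

Let h(s) be the probability of absorption at Down starting from transient state s. Then h(Down) = 1 and h(Busy) = 0. By first-step analysis:
h(Overloaded) = 0.05·0 + 0.25·1 + 0.5·h(Overloaded) + 0.2·h(Idle)
h(Idle) = 0.2·0 + 0.25·1 + 0.3·h(Overloaded) + 0.25·h(Idle)
Solving: h(Overloaded) = 0.7540, h(Idle) = 0.6349.
Starting from Idle, the probability is 0.6349.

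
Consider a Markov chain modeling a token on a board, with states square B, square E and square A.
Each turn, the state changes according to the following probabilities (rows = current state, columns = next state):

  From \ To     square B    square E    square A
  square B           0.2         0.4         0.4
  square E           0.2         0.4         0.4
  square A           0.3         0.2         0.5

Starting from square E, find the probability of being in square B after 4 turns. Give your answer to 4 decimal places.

0.2444

Propagate the distribution vector 4 turns from square E.
After 0 turns: (0.0000, 1.0000, 0.0000)
After 1 turn: (0.2000, 0.4000, 0.4000)
After 2 turns: (0.2400, 0.3200, 0.4400)
After 3 turns: (0.2440, 0.3120, 0.4440)
After 4 turns: (0.2444, 0.3112, 0.4444)
P(in square B after 4 turns) = 0.2444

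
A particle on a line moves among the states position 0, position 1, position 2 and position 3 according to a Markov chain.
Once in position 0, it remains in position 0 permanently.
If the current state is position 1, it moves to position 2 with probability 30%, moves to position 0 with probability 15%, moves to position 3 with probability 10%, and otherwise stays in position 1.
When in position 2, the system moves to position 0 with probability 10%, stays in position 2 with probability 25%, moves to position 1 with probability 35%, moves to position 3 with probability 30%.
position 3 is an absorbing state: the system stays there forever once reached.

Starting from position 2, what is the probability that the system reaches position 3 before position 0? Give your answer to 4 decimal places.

0.6504

Let h(s) be the probability of absorption at position 3 starting from transient state s. Then h(position 3) = 1 and h(position 0) = 0. By first-step analysis:
h(position 1) = 0.15·0 + 0.45·h(position 1) + 0.3·h(position 2) + 0.1·1
h(position 2) = 0.1·0 + 0.35·h(position 1) + 0.25·h(position 2) + 0.3·1
Solving: h(position 1) = 0.5366, h(position 2) = 0.6504.
Starting from position 2, the probability is 0.6504.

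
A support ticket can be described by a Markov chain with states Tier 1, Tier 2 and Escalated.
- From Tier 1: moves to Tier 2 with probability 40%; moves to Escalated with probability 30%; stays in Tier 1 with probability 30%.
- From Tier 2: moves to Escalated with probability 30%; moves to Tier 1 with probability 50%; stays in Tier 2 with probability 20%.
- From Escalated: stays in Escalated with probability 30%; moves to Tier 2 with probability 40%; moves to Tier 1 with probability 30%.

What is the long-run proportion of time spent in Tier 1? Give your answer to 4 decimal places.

Let the stationary distribution be π with π = πP and π_1 + π_2 + π_3 = 1.
π_1 = 0.3·π_1 + 0.5·π_2 + 0.3·π_3
π_2 = 0.4·π_1 + 0.2·π_2 + 0.4·π_3
Solving with the normalization constraint gives π = (0.3667, 0.3333, 0.3000).
So the stationary probability of Tier 1 is 0.3667.

0.3667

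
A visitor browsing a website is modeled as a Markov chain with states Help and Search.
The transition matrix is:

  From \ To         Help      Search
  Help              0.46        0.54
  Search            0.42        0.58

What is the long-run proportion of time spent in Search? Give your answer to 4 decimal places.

0.5625

Let the stationary distribution be π with π = πP and π_1 + π_2 = 1.
π_1 = 0.46·π_1 + 0.42·π_2
Solving with the normalization constraint gives π = (0.4375, 0.5625).
So the stationary probability of Search is 0.5625.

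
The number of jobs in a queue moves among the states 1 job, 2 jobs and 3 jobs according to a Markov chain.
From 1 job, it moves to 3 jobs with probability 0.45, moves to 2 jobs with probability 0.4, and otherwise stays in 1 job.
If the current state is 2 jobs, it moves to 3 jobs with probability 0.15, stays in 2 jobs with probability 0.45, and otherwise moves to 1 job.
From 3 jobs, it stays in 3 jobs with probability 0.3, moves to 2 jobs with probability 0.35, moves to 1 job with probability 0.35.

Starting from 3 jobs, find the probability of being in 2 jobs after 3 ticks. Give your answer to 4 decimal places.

Propagate the distribution vector 3 ticks from 3 jobs.
After 0 ticks: (0.0000, 0.0000, 1.0000)
After 1 tick: (0.3500, 0.3500, 0.3000)
After 2 ticks: (0.2975, 0.4025, 0.3000)
After 3 ticks: (0.3106, 0.4051, 0.2843)
P(in 2 jobs after 3 ticks) = 0.4051

0.4051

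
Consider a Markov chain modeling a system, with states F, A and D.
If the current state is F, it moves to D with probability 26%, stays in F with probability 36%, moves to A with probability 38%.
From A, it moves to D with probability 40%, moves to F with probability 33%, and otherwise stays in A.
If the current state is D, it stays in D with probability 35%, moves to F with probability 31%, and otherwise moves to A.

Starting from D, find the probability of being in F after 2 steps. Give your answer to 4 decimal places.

0.3323

Sum over the intermediate state after 1 step:
P = P(D→F)·P(F→F) + P(D→A)·P(A→F) + P(D→D)·P(D→F)
  = 0.31×0.36 + 0.34×0.33 + 0.35×0.31
  = 0.1116 + 0.1122 + 0.1085 = 0.3323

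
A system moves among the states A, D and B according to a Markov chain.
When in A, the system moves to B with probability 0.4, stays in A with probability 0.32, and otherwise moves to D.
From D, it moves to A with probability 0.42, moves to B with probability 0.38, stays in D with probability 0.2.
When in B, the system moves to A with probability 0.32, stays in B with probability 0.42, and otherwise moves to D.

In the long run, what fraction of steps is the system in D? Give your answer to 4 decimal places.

0.2518

Let the stationary distribution be π with π = πP and π_1 + π_2 + π_3 = 1.
π_1 = 0.32·π_1 + 0.42·π_2 + 0.32·π_3
π_2 = 0.28·π_1 + 0.2·π_2 + 0.26·π_3
Solving with the normalization constraint gives π = (0.3452, 0.2518, 0.4030).
So the stationary probability of D is 0.2518.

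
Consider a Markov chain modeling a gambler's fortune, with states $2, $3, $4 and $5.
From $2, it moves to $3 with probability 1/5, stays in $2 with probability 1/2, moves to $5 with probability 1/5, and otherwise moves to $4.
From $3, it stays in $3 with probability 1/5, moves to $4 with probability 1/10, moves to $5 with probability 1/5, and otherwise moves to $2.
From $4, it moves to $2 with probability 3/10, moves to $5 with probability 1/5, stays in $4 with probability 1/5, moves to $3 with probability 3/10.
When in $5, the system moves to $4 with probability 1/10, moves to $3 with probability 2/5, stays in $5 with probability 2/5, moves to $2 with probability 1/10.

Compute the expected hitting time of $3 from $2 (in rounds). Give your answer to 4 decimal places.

3.8298

Let t(s) be the expected number of rounds to first reach $3 from state s, with t($3) = 0. Conditioning on the first round:
t($2) = 1 + 0.5·t($2) + 0.1·t($4) + 0.2·t($5)
t($4) = 1 + 0.3·t($2) + 0.2·t($4) + 0.2·t($5)
t($5) = 1 + 0.1·t($2) + 0.1·t($4) + 0.4·t($5)
Solving: t($2) = 3.8298, t($4) = 3.4043, t($5) = 2.8723.
Expected rounds from $2 to $3: 3.8298.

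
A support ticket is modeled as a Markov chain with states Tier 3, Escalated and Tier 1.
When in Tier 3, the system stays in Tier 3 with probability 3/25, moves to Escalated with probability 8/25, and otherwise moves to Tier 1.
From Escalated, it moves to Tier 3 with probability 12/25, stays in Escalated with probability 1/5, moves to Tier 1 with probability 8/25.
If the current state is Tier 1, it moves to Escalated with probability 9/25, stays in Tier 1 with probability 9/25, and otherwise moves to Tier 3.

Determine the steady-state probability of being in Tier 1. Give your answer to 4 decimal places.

0.4066

Let the stationary distribution be π with π = πP and π_1 + π_2 + π_3 = 1.
π_1 = 0.12·π_1 + 0.48·π_2 + 0.28·π_3
π_2 = 0.32·π_1 + 0.2·π_2 + 0.36·π_3
Solving with the normalization constraint gives π = (0.2931, 0.3002, 0.4066).
So the stationary probability of Tier 1 is 0.4066.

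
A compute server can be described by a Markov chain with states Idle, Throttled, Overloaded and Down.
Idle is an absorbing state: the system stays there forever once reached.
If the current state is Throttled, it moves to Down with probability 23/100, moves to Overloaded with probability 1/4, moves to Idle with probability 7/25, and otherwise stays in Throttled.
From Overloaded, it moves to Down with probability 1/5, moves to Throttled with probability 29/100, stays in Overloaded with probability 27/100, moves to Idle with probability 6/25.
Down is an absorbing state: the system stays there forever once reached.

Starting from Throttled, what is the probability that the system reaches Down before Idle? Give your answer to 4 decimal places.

Let h(s) be the probability of absorption at Down starting from transient state s. Then h(Down) = 1 and h(Idle) = 0. By first-step analysis:
h(Throttled) = 0.28·0 + 0.24·h(Throttled) + 0.25·h(Overloaded) + 0.23·1
h(Overloaded) = 0.24·0 + 0.29·h(Throttled) + 0.27·h(Overloaded) + 0.2·1
Solving: h(Throttled) = 0.4518, h(Overloaded) = 0.4535.
Starting from Throttled, the probability is 0.4518.

0.4518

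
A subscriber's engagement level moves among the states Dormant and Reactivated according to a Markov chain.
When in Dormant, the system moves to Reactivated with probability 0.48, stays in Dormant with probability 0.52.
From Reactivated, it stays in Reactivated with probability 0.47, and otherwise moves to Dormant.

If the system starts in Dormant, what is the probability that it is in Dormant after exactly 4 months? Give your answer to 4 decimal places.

0.5248

Propagate the distribution vector 4 months from Dormant.
After 0 months: (1.0000, 0.0000)
After 1 month: (0.5200, 0.4800)
After 2 months: (0.5248, 0.4752)
After 3 months: (0.5248, 0.4752)
After 4 months: (0.5248, 0.4752)
P(in Dormant after 4 months) = 0.5248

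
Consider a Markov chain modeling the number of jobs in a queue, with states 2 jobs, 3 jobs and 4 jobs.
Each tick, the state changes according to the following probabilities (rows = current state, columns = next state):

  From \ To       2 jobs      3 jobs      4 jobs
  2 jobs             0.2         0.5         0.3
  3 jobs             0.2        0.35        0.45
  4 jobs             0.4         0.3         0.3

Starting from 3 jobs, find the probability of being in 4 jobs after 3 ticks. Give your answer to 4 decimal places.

0.3536

Propagate the distribution vector 3 ticks from 3 jobs.
After 0 ticks: (0.0000, 1.0000, 0.0000)
After 1 tick: (0.2000, 0.3500, 0.4500)
After 2 ticks: (0.2900, 0.3575, 0.3525)
After 3 ticks: (0.2705, 0.3759, 0.3536)
P(in 4 jobs after 3 ticks) = 0.3536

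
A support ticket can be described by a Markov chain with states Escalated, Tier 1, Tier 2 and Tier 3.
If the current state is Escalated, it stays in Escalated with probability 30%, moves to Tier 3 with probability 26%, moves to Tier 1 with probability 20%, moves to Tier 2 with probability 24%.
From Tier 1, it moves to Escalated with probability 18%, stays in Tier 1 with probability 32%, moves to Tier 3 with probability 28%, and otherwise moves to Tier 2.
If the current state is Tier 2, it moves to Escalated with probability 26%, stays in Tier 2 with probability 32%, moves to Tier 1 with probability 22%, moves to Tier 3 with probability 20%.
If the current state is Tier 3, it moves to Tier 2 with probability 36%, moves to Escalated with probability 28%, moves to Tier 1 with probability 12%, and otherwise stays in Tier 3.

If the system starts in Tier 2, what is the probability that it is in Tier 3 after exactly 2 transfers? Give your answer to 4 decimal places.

0.2412

Propagate the distribution vector 2 transfers from Tier 2.
After 0 transfers: (0.0000, 0.0000, 1.0000, 0.0000)
After 1 transfer: (0.2600, 0.2200, 0.3200, 0.2000)
After 2 transfers: (0.2568, 0.2168, 0.2852, 0.2412)
P(in Tier 3 after 2 transfers) = 0.2412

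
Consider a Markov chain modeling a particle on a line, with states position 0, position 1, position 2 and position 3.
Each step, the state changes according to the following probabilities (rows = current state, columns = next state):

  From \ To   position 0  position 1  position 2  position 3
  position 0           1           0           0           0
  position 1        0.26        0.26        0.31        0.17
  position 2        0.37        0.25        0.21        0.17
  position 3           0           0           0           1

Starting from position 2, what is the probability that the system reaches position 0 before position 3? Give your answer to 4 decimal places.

0.6681

Let h(s) be the probability of absorption at position 0 starting from transient state s. Then h(position 0) = 1 and h(position 3) = 0. By first-step analysis:
h(position 1) = 0.26·1 + 0.26·h(position 1) + 0.31·h(position 2) + 0.17·0
h(position 2) = 0.37·1 + 0.25·h(position 1) + 0.21·h(position 2) + 0.17·0
Solving: h(position 1) = 0.6312, h(position 2) = 0.6681.
Starting from position 2, the probability is 0.6681.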